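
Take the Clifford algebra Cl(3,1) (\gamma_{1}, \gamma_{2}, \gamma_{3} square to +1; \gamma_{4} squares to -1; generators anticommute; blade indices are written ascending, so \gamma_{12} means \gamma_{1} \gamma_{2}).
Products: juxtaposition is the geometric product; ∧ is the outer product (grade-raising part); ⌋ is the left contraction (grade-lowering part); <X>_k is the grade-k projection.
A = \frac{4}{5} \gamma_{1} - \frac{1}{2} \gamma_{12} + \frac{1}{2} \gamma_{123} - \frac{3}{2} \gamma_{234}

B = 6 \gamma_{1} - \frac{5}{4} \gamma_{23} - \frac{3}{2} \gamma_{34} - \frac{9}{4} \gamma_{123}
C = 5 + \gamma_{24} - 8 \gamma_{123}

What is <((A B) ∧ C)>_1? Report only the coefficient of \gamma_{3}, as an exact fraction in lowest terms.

step 1: \frac{237}{40} + \frac{5}{8} \gamma_{1} + \frac{21}{4} \gamma_{2} - \frac{9}{8} \gamma_{3} - \frac{15}{8} \gamma_{4} + \frac{5}{8} \gamma_{13} + \frac{27}{8} \gamma_{14} + \frac{6}{5} \gamma_{23} - \gamma_{123} - \frac{3}{4} \gamma_{124} - \frac{6}{5} \gamma_{134} + \frac{39}{4} \gamma_{1234}
step 2: \frac{237}{8} + \frac{25}{8} \gamma_{1} + \frac{105}{4} \gamma_{2} - \frac{45}{8} \gamma_{3} - \frac{75}{8} \gamma_{4} + \frac{25}{8} \gamma_{13} + \frac{135}{8} \gamma_{14} + 6 \gamma_{23} + \frac{237}{40} \gamma_{24} - \frac{262}{5} \gamma_{123} - \frac{25}{8} \gamma_{124} - 6 \gamma_{134} + \frac{9}{8} \gamma_{234} + \frac{265}{8} \gamma_{1234}
step 3: \frac{25}{8} \gamma_{1} + \frac{105}{4} \gamma_{2} - \frac{45}{8} \gamma_{3} - \frac{75}{8} \gamma_{4}
Answer: -\frac{45}{8}


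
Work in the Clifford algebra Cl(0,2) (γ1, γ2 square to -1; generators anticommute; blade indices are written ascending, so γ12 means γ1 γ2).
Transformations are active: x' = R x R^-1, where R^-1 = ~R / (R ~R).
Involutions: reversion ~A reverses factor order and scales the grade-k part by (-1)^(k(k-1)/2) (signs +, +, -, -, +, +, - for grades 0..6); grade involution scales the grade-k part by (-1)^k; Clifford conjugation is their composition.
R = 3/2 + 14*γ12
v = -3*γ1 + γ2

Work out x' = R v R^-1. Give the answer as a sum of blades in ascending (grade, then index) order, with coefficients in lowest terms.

~R = 3/2 - 14*γ12, and R ~R = 793/4, so R^-1 = ~R / (793/4).
R v = -37/2*γ1 - 81/2*γ2
Answer: 2157/793*γ1 - 1279/793*γ2


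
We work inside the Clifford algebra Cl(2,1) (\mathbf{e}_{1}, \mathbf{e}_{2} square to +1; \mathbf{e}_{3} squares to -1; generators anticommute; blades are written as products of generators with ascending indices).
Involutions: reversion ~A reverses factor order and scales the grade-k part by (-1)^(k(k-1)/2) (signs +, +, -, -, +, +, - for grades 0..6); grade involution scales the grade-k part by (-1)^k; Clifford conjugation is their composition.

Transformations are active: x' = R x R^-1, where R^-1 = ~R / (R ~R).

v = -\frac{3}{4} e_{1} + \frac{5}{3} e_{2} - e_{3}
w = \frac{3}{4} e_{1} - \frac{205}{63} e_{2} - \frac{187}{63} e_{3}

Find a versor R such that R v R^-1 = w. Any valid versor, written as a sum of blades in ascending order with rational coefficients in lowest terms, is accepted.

Sketch: the shared square \frac{337}{144} makes R = v + w = -\frac{100}{63} e_{2} - \frac{250}{63} e_{3} the natural versor; its sandwich fixes that direction, negates (v - w)/2, and sends v to w.
Answer: -\frac{100}{63} e_{2} - \frac{250}{63} e_{3}


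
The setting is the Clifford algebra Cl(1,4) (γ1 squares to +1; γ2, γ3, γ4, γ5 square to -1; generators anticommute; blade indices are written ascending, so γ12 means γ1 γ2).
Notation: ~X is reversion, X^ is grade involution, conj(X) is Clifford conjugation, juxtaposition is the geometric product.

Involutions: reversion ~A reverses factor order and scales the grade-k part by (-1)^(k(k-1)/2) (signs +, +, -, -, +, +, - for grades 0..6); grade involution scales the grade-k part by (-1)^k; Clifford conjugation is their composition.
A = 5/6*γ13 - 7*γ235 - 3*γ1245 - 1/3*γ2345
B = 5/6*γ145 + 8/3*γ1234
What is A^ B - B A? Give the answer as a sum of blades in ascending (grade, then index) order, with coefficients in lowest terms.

first term: -5/2*γ2 + 8/9*γ15 - 20/9*γ24 - 8*γ35 + 5/18*γ123 - 56/3*γ145 - 25/36*γ345 - 35/6*γ1234
second term: 5/2*γ2 - 8/9*γ15 - 20/9*γ24 + 8*γ35 + 5/18*γ123 + 56/3*γ145 + 25/36*γ345 + 35/6*γ1234
Answer: -5*γ2 + 16/9*γ15 - 16*γ35 - 112/3*γ145 - 25/18*γ345 - 35/3*γ1234


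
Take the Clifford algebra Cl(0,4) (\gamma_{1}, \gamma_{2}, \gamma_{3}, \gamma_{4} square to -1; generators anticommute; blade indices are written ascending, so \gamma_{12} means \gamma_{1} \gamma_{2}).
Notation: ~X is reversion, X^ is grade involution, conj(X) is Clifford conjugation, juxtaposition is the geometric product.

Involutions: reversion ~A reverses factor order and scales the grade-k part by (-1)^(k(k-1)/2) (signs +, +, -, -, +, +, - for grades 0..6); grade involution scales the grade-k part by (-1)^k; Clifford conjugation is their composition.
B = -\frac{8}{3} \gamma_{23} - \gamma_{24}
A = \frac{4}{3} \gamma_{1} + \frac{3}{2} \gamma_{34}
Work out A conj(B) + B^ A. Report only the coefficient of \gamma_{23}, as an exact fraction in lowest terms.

first term: -\frac{3}{2} \gamma_{23} + 4 \gamma_{24} + \frac{32}{9} \gamma_{123} + \frac{4}{3} \gamma_{124}
second term: -\frac{3}{2} \gamma_{23} + 4 \gamma_{24} - \frac{32}{9} \gamma_{123} - \frac{4}{3} \gamma_{124}
Answer: -3


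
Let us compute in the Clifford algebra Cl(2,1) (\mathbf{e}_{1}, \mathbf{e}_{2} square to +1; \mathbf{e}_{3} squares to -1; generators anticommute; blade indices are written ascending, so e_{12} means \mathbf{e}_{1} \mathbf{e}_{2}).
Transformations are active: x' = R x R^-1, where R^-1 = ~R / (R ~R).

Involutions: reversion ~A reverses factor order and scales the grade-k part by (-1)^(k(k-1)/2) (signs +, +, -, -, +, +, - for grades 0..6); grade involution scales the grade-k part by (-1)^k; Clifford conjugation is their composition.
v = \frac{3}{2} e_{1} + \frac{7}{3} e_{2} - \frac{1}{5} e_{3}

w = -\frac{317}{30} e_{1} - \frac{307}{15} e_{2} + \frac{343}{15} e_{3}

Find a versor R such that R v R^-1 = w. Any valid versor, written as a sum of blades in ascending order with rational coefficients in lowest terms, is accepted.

Why this works: both vectors square to \frac{6889}{900}, so q(v) = q(w) and R = v + w = -\frac{136}{15} e_{1} - \frac{272}{15} e_{2} + \frac{68}{3} e_{3} carries v to w — its own direction survives, the complement (v - w)/2 flips.
Answer: -\frac{136}{15} e_{1} - \frac{272}{15} e_{2} + \frac{68}{3} e_{3}


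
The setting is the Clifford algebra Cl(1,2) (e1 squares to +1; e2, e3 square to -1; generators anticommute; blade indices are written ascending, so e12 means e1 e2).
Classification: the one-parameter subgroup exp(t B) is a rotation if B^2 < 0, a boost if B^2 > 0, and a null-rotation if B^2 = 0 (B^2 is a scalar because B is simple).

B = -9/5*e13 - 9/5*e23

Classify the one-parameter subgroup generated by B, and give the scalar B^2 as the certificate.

B^2 term by term: the squares give (-9/5)^2*(e13)^2 + (-9/5)^2*(e23)^2 = 81/25*(+1) + 81/25*(-1) = 0 (each basis 2-blade squares to minus the product of its generators' squares); cross terms between blades sharing an index anticommute and cancel. So B^2 = 0.
Answer: null-rotation, certificate B^2 = 0. Because 0 is invariant under every versor sandwich, the classification follows from its sign alone.


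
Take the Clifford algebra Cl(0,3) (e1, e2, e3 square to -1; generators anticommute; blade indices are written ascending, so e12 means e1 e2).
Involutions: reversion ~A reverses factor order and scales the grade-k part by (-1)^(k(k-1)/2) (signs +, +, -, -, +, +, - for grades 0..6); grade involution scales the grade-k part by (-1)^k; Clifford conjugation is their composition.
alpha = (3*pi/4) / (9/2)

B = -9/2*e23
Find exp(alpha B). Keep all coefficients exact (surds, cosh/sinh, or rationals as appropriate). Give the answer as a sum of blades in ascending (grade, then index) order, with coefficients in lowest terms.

B^2 = (-9/2)^2*(e23)^2 = 81/4*(-1) = -81/4 (a basis 2-blade squares to minus the product of its generators' squares).
B^2 = -81/4 — since the square is negative, the closed form is circular: l = 9/2, alpha*l = 3*pi/4, so exp(alpha B) = cos(3*pi/4) + (sin(3*pi/4)/(9/2))*B = -sqrt(2)/2 + (sqrt(2)/9)*B.
Answer: -sqrt(2)/2 - sqrt(2)/2*e23


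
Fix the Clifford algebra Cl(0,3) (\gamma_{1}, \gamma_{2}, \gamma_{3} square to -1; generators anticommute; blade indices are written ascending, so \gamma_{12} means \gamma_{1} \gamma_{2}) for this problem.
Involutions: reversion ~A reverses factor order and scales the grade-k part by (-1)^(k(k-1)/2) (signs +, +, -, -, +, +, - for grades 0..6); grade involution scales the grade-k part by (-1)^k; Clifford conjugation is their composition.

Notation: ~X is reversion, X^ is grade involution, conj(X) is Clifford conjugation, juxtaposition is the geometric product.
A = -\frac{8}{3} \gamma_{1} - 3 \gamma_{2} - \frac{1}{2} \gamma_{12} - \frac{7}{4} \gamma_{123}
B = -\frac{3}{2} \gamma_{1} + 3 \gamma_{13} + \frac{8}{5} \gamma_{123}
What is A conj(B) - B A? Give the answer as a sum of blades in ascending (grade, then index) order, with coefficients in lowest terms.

first term: \frac{6}{5} + \frac{9}{2} \gamma_{2} - \frac{36}{5} \gamma_{3} + \frac{9}{2} \gamma_{12} - \frac{24}{5} \gamma_{13} + \frac{1007}{120} \gamma_{23} - 9 \gamma_{123}
second term: -\frac{34}{5} - 6 \gamma_{2} - \frac{36}{5} \gamma_{3} + \frac{9}{2} \gamma_{12} - \frac{24}{5} \gamma_{13} + \frac{377}{120} \gamma_{23} + 9 \gamma_{123}
Answer: 8 + \frac{21}{2} \gamma_{2} + \frac{21}{4} \gamma_{23} - 18 \gamma_{123}


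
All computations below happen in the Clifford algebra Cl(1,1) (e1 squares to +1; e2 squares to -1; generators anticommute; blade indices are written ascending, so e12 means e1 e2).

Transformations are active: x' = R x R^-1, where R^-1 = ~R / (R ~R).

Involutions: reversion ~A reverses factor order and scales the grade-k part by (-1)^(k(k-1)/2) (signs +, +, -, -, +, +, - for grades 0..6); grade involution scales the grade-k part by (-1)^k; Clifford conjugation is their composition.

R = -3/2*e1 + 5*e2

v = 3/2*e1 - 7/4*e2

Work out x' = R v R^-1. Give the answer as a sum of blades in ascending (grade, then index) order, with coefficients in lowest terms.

~R = -3/2*e1 + 5*e2, and R ~R = -91/4, so R^-1 = ~R / (-91/4).
R v = 13/2 - 39/8*e12
Answer: -9/14*e1 - 31/28*e2


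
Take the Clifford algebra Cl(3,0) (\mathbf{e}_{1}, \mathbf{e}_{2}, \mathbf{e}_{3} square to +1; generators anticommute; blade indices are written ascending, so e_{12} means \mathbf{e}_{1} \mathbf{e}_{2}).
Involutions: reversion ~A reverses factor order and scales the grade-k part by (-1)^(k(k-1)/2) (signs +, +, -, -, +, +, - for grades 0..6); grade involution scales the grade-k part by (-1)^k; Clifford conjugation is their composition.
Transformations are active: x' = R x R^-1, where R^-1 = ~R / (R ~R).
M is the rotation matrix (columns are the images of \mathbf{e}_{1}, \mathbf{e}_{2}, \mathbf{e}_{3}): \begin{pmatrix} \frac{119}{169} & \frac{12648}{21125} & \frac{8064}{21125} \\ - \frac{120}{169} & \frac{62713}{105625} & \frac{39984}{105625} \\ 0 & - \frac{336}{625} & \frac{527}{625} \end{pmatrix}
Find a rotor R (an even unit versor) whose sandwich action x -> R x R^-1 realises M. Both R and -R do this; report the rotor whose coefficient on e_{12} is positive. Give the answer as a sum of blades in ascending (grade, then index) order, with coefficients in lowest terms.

Method: write R = a + b12*e_{12} + b13*e_{13} + b23*e_{23} with a^2 + b12^2 + b13^2 + b23^2 = 1 (so R^-1 = ~R). Expanding the columns R e_j ~R gives tr M = 4a^2 - 1 and, from the antisymmetric part, M21 - M12 = -4a*b12, M13 - M31 = 4a*b13, M32 - M23 = -4a*b23.
Here tr M = \frac{226151}{105625}, so a^2 = (1 + tr M)/4 = \frac{82944}{105625} and a = ±\frac{288}{325}. Taking a = \frac{288}{325}: M21 - M12 = -\frac{27648}{21125}, M13 - M31 = \frac{8064}{21125}, M32 - M23 = -\frac{96768}{105625}, giving b12 = \frac{24}{65}, b13 = \frac{7}{65}, b23 = \frac{84}{325}, i.e. R = \frac{288}{325} + \frac{24}{65} e_{12} + \frac{7}{65} e_{13} + \frac{84}{325} e_{23}.
Its e_{12} coefficient is already positive.
Answer: \frac{288}{325} + \frac{24}{65} e_{12} + \frac{7}{65} e_{13} + \frac{84}{325} e_{23}. Sheet selection: the two-to-one cover makes ±R indistinguishable at the matrix level (trace \frac{226151}{105625}), so uniqueness comes from the required sign on e_{12}.


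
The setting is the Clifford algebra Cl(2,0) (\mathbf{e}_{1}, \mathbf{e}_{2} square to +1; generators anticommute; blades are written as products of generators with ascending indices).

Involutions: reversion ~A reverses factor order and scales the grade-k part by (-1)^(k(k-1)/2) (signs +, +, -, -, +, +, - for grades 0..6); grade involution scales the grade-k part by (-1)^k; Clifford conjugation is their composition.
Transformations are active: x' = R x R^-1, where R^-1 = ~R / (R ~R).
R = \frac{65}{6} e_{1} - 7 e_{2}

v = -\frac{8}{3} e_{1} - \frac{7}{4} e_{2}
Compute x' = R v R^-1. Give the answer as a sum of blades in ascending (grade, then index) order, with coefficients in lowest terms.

~R = \frac{65}{6} e_{1} - 7 e_{2}, and R ~R = \frac{5989}{36}, so R^-1 = ~R / (\frac{5989}{36}).
R v = -\frac{599}{36} - \frac{301}{8} e_{1} e_{2}
Answer: \frac{8977}{17967} e_{1} + \frac{75467}{23956} e_{2}


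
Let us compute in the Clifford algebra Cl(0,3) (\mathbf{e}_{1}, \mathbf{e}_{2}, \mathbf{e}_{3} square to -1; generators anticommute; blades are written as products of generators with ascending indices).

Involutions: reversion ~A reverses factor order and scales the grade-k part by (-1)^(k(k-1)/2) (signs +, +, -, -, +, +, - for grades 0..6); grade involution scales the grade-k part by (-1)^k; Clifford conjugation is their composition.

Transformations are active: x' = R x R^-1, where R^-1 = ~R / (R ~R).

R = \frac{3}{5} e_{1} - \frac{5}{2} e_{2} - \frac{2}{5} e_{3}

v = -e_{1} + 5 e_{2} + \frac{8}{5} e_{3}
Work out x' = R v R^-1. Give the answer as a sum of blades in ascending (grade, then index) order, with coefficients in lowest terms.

~R = \frac{3}{5} e_{1} - \frac{5}{2} e_{2} - \frac{2}{5} e_{3}, and R ~R = -\frac{677}{100}, so R^-1 = ~R / (-\frac{677}{100}).
R v = \frac{687}{50} + \frac{1}{2} e_{1} e_{2} + \frac{14}{25} e_{1} e_{3} - 2 e_{2} e_{3}
Answer: -\frac{4859}{3385} e_{1} + \frac{3485}{677} e_{2} + \frac{16}{677} e_{3}


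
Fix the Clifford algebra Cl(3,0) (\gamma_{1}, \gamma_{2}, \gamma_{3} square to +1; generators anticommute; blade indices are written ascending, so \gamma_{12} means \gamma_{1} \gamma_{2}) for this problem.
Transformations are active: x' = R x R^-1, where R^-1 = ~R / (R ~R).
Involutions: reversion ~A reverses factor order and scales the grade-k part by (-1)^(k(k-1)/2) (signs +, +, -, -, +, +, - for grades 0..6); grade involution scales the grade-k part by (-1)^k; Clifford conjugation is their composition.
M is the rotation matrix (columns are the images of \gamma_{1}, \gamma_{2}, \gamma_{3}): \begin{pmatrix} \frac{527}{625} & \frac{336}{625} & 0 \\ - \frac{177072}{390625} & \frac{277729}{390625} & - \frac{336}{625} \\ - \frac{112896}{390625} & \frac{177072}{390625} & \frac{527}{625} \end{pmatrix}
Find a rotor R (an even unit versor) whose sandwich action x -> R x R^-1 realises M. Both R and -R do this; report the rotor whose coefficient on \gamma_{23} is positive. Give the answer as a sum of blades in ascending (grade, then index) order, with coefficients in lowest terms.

Method: write R = a + b12*\gamma_{12} + b13*\gamma_{13} + b23*\gamma_{23} with a^2 + b12^2 + b13^2 + b23^2 = 1 (so R^-1 = ~R). Expanding the columns R e_j ~R gives tr M = 4a^2 - 1 and, from the antisymmetric part, M21 - M12 = -4a*b12, M13 - M31 = 4a*b13, M32 - M23 = -4a*b23.
Here tr M = \frac{936479}{390625}, so a^2 = (1 + tr M)/4 = \frac{331776}{390625} and a = ±\frac{576}{625}. Taking a = \frac{576}{625}: M21 - M12 = -\frac{387072}{390625}, M13 - M31 = \frac{112896}{390625}, M32 - M23 = \frac{387072}{390625}, giving b12 = \frac{168}{625}, b13 = \frac{49}{625}, b23 = -\frac{168}{625}, i.e. R = \frac{576}{625} + \frac{168}{625} \gamma_{12} + \frac{49}{625} \gamma_{13} - \frac{168}{625} \gamma_{23}.
Its \gamma_{23} coefficient is negative, so report the other preimage -R.
Answer: -\frac{576}{625} - \frac{168}{625} \gamma_{12} - \frac{49}{625} \gamma_{13} + \frac{168}{625} \gamma_{23}. Why the constraint matters: R and -R act identically through the sandwich — M has trace \frac{936479}{390625} either way — so only the sign condition on \gamma_{23} picks one of the two preimages.


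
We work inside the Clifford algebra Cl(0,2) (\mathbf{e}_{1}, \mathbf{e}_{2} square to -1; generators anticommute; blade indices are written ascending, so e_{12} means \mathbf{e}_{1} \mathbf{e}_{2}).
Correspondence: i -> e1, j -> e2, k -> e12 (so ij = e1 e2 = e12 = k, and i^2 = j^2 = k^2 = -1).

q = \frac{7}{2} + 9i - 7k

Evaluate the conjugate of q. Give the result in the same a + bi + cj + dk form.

In blades: q = \frac{7}{2} + 9 e_{1} - 7 e_{12}.
Conjugation here is Clifford conjugation: the scalar is fixed and the grade-1 and grade-2 blades all flip sign, giving \frac{7}{2} - 9 e_{1} + 7 e_{12}; translating back:
Answer: \frac{7}{2} - 9i + 7k


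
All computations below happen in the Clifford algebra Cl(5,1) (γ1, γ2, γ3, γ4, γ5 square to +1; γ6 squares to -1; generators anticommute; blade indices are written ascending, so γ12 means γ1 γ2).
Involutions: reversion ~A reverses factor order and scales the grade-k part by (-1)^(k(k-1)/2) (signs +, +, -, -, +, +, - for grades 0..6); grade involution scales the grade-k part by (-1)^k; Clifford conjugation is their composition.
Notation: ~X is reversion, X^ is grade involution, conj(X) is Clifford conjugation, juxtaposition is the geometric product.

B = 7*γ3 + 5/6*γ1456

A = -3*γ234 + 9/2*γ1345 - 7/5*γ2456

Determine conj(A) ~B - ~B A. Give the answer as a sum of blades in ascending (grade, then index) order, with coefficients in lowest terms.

first term: -7/6*γ12 + 21*γ24 + 15/4*γ36 + 63/2*γ145 + 5/2*γ12356 + 49/5*γ23456
second term: 7/6*γ12 + 21*γ24 - 15/4*γ36 - 63/2*γ145 - 5/2*γ12356 + 49/5*γ23456
Answer: -7/3*γ12 + 15/2*γ36 + 63*γ145 + 5*γ12356


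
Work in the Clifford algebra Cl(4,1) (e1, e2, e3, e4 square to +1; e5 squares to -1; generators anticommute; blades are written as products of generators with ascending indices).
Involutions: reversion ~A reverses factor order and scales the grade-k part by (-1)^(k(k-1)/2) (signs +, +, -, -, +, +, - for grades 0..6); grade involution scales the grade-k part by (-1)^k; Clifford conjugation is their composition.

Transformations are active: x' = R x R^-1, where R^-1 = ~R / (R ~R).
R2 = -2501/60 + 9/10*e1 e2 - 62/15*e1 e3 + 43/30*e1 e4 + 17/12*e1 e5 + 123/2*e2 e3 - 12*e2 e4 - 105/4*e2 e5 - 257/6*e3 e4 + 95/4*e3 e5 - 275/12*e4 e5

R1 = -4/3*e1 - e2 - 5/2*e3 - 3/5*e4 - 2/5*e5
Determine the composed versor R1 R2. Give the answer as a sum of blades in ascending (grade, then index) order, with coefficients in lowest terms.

Distribute over the terms of R1 (each basis-blade product reordered to ascending indices, repeated generators contracted through their squares):
(-4/3*e1) R2 = 2501/45*e1 - 6/5*e2 + 248/45*e3 - 86/45*e4 - 17/9*e5 - 82*e1 e2 e3 + 16*e1 e2 e4 + 35*e1 e2 e5 + 514/9*e1 e3 e4 - 95/3*e1 e3 e5 + 275/9*e1 e4 e5
(-e2) R2 = 9/10*e1 + 2501/60*e2 - 123/2*e3 + 12*e4 + 105/4*e5 - 62/15*e1 e2 e3 + 43/30*e1 e2 e4 + 17/12*e1 e2 e5 + 257/6*e2 e3 e4 - 95/4*e2 e3 e5 + 275/12*e2 e4 e5
(-5/2*e3) R2 = -31/3*e1 + 615/4*e2 + 2501/24*e3 + 1285/12*e4 - 475/8*e5 - 9/4*e1 e2 e3 + 43/12*e1 e3 e4 + 85/24*e1 e3 e5 - 30*e2 e3 e4 - 525/8*e2 e3 e5 + 1375/24*e3 e4 e5
(-3/5*e4) R2 = 43/50*e1 - 36/5*e2 - 257/10*e3 + 2501/100*e4 + 55/4*e5 - 27/50*e1 e2 e4 + 62/25*e1 e3 e4 + 17/20*e1 e4 e5 - 369/10*e2 e3 e4 - 63/4*e2 e4 e5 + 57/4*e3 e4 e5
(-2/5*e5) R2 = -17/30*e1 + 21/2*e2 - 19/2*e3 + 55/6*e4 + 2501/150*e5 - 9/25*e1 e2 e5 + 124/75*e1 e3 e5 - 43/75*e1 e4 e5 - 123/5*e2 e3 e5 + 24/5*e2 e4 e5 + 257/15*e3 e4 e5
Summing the partial products and collecting blades:
Answer: 20897/450*e1 + 2963/15*e2 + 4687/360*e3 + 68107/450*e4 - 8263/1800*e5 - 5303/60*e1 e2 e3 + 1267/75*e1 e2 e4 + 10817/300*e1 e2 e5 + 56857/900*e1 e3 e4 - 15883/600*e1 e3 e5 + 27749/900*e1 e4 e5 - 361/15*e2 e3 e4 - 4559/40*e2 e3 e5 + 359/30*e2 e4 e5 + 3547/40*e3 e4 e5


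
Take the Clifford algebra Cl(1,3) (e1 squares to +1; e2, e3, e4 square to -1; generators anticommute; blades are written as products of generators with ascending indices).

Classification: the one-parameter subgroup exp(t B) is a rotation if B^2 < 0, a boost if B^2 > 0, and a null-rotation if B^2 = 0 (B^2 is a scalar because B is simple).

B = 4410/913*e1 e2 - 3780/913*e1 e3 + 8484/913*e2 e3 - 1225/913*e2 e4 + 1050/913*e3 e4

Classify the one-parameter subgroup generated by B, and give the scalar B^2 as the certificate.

B^2 term by term: the squares give (4410/913)^2*(e1 e2)^2 + (-3780/913)^2*(e1 e3)^2 + (8484/913)^2*(e2 e3)^2 + (-1225/913)^2*(e2 e4)^2 + (1050/913)^2*(e3 e4)^2 = 19448100/833569*(+1) + 14288400/833569*(+1) + 71978256/833569*(-1) + 1500625/833569*(-1) + 1102500/833569*(-1) = -49 (each basis 2-blade squares to minus the product of its generators' squares); cross terms between blades sharing an index anticommute and cancel; the commuting (index-disjoint) pairs give grade-4 terms 2*c*c'*(blade product), which cancel blade by blade — e1 e2 e3 e4: 9261000/833569 - 9261000/833569 = 0 — confirming B is simple. So B^2 = -49.
Answer: rotation, certificate B^2 = -49. Because -49 is invariant under every versor sandwich, the classification follows from its sign alone.


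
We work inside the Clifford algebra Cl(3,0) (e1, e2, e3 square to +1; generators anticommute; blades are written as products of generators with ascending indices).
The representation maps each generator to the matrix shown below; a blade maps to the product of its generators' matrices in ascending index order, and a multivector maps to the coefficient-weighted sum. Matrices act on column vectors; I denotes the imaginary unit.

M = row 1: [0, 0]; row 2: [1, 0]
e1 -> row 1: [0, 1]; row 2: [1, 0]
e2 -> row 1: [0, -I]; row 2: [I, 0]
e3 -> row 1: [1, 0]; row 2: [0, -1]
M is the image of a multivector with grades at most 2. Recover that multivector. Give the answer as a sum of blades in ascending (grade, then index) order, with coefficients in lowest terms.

Method: 1, rho(e1), rho(e2), rho(e3) form a trace-orthogonal basis of the 2x2 complex matrices (tr(X Y) = 2 if X = Y, else 0), so M = m0*1 + m1*rho(e1) + m2*rho(e2) + m3*rho(e3) with m0 = tr(M)/2 = 0, m1 = tr(M rho(e1))/2 = 1/2, m2 = tr(M rho(e2))/2 = -I/2, m3 = tr(M rho(e3))/2 = 0.
Multiplying table entries, the bivector images are rho(e1 e2) = I*rho(e3), rho(e1 e3) = -I*rho(e2), rho(e2 e3) = I*rho(e1); with real blade coefficients the real parts of m0..m3 are the coefficients of 1, e1, e2, e3 and the imaginary parts give the bivectors (e2 e3: Im m1, e1 e3: -Im m2, e1 e2: Im m3).
Answer: 1/2*e1 + 1/2*e1 e3


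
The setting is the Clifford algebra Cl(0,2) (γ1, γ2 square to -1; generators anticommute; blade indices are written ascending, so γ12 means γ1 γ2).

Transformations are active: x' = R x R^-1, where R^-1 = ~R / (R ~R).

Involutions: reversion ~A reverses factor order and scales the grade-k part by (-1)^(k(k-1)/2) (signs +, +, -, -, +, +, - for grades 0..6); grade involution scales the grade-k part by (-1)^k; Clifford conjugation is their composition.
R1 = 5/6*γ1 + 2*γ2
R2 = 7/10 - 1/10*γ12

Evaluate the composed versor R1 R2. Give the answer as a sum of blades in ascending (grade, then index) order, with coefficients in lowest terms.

Distribute over the terms of R1 (each basis-blade product reordered to ascending indices, repeated generators contracted through their squares):
(5/6*γ1) R2 = 7/12*γ1 + 1/12*γ2
(2*γ2) R2 = -1/5*γ1 + 7/5*γ2
Summing the partial products and collecting blades:
Answer: 23/60*γ1 + 89/60*γ2


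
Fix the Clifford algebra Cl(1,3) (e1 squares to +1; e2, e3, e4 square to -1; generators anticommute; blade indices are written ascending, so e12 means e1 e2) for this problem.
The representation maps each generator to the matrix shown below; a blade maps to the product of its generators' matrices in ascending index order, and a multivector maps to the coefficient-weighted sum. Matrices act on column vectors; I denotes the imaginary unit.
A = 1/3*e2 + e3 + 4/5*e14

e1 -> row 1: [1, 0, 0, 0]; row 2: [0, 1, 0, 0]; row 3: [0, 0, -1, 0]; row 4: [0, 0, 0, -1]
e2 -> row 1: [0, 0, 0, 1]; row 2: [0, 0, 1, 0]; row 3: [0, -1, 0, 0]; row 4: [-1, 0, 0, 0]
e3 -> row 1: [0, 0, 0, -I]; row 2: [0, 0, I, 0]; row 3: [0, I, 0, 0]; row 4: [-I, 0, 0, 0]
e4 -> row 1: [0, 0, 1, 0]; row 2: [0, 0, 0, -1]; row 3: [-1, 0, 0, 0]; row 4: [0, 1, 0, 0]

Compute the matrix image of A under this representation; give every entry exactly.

Bivector images (products of the table entries): rho(e14) = rho(e1)rho(e4) = row 1: [0, 0, 1, 0]; row 2: [0, 0, 0, -1]; row 3: [1, 0, 0, 0]; row 4: [0, -1, 0, 0].
M = (1/3)*rho(e2) + (1)*rho(e3) + (4/5)*rho(e14), summed entrywise:
Answer: row 1: [0, 0, 4/5, 1/3 - I]; row 2: [0, 0, 1/3 + I, -4/5]; row 3: [4/5, -1/3 + I, 0, 0]; row 4: [-1/3 - I, -4/5, 0, 0]


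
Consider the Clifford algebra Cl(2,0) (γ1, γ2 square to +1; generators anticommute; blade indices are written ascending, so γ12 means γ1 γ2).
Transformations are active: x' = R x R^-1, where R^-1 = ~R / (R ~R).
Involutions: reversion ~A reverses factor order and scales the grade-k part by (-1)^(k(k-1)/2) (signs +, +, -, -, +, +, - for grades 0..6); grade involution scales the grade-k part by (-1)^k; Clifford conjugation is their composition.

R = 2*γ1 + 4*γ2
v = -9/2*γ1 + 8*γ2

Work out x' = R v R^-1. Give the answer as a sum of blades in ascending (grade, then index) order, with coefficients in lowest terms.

~R = 2*γ1 + 4*γ2, and R ~R = 20, so R^-1 = ~R / (20).
R v = 23 + 34*γ12
Answer: 91/10*γ1 + 6/5*γ2


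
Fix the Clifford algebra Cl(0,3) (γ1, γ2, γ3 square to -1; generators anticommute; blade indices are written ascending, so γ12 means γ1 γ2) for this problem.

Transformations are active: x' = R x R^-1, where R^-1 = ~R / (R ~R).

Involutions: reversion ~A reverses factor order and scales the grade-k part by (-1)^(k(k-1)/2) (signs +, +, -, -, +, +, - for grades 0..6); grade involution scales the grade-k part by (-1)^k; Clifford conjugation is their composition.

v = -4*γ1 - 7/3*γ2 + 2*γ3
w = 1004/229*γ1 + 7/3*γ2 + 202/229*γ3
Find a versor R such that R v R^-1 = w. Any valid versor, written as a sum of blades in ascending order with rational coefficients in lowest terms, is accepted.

Here q(v) = q(w) = -229/9; the classical choice R = v + w = 88/229*γ1 + 660/229*γ3 then realises v -> w under the sandwich.
Answer: 88/229*γ1 + 660/229*γ3


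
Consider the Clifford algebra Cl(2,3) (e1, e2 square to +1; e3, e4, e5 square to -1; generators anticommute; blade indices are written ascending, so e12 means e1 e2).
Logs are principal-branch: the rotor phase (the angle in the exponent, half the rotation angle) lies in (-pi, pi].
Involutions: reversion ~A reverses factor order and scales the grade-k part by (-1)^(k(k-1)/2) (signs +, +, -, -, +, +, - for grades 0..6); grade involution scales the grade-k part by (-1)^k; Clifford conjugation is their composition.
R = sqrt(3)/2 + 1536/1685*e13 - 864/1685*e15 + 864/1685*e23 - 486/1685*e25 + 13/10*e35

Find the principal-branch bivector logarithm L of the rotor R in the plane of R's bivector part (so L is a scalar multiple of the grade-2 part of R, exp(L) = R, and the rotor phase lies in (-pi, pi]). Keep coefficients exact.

The scalar part of R is sqrt(3)/2, which pins the rotor phase on the principal branch; dividing the bivector part by the sine of that phase recovers the unit plane, and L is the phase times that plane.
Concretely: cos(phase) = sqrt(3)/2 gives phase = ±pi/6, and since phase/sin(phase) is even the sign is immaterial: L = (phase/sin(phase)) * <R>_2 = (pi/3) * <R>_2.
Answer: 512*pi/1685*e13 - 288*pi/1685*e15 + 288*pi/1685*e23 - 162*pi/1685*e25 + 13*pi/30*e35


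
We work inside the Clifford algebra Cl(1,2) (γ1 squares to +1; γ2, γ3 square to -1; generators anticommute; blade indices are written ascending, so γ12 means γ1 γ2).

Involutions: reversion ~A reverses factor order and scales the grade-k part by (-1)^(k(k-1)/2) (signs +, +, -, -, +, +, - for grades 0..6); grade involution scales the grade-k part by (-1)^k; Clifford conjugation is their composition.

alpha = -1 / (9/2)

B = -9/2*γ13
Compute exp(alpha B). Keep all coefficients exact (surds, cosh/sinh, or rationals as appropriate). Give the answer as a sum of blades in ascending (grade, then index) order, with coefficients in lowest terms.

B^2 = (-9/2)^2*(γ13)^2 = 81/4*(+1) = 81/4 (a basis 2-blade squares to minus the product of its generators' squares).
B^2 = 81/4 — a positive square means the series sums to a boost: l = 9/2, alpha*l = -1, so exp(alpha B) = cosh(-1) + (sinh(-1)/(9/2))*B = cosh(1) + (-2*sinh(1)/9)*B.
Answer: cosh(1) + sinh(1)*γ13


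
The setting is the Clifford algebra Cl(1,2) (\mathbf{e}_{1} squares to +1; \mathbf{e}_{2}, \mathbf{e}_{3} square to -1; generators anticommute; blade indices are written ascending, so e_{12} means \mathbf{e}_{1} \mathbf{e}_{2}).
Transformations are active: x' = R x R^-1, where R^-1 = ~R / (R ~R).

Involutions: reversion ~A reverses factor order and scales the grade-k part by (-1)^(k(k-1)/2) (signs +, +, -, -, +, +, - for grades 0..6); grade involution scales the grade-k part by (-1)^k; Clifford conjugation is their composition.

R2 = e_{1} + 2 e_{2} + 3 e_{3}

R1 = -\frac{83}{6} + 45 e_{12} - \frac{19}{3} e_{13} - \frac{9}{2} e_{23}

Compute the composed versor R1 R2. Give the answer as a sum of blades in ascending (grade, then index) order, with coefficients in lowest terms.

Distribute over the terms of R2 (each basis-blade product reordered to ascending indices, repeated generators contracted through their squares):
R1 (e_{1}) = -\frac{83}{6} e_{1} - 45 e_{2} + \frac{19}{3} e_{3} - \frac{9}{2} e_{123}
R1 (2 e_{2}) = -90 e_{1} - \frac{83}{3} e_{2} - 9 e_{3} + \frac{38}{3} e_{123}
R1 (3 e_{3}) = 19 e_{1} + \frac{27}{2} e_{2} - \frac{83}{2} e_{3} + 135 e_{123}
Summing the partial products and collecting blades:
Answer: -\frac{509}{6} e_{1} - \frac{355}{6} e_{2} - \frac{265}{6} e_{3} + \frac{859}{6} e_{123}


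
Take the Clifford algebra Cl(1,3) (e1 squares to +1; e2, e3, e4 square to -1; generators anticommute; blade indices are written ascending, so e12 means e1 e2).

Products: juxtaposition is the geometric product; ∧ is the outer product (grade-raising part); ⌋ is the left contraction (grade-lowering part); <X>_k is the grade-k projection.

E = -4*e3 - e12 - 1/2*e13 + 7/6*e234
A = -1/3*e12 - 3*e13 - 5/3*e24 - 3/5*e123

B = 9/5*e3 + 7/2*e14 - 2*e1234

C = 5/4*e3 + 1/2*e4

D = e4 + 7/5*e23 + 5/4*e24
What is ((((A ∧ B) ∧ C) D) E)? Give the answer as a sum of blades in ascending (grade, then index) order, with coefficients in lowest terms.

step 1: -3/5*e123 + 3*e234
step 2: -3/10*e1234
step 3: -3/8*e13 + 21/50*e14 + 3/10*e123
step 4: 3/16 - 3/2*e1 + 3/20*e2 - 3/10*e3 + 6/5*e12 - 7/20*e14 + 3/8*e23 - 21/50*e24 - 21/100*e34 - 49/100*e123 - 7/16*e124 + 42/25*e134
Answer: 3/16 - 3/2*e1 + 3/20*e2 - 3/10*e3 + 6/5*e12 - 7/20*e14 + 3/8*e23 - 21/50*e24 - 21/100*e34 - 49/100*e123 - 7/16*e124 + 42/25*e134


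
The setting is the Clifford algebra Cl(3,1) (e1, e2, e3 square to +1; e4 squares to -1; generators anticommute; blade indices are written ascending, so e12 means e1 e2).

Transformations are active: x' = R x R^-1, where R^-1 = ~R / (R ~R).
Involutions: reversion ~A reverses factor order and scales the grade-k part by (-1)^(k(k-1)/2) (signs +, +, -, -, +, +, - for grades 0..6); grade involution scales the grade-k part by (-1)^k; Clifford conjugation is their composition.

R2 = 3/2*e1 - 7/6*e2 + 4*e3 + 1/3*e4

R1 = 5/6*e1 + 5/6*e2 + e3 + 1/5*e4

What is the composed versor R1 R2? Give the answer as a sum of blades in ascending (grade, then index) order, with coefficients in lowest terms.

Distribute over the terms of R1 (each basis-blade product reordered to ascending indices, repeated generators contracted through their squares):
(5/6*e1) R2 = 5/4 - 35/36*e12 + 10/3*e13 + 5/18*e14
(5/6*e2) R2 = -35/36 - 5/4*e12 + 10/3*e23 + 5/18*e24
(e3) R2 = 4 - 3/2*e13 + 7/6*e23 + 1/3*e34
(1/5*e4) R2 = -1/15 - 3/10*e14 + 7/30*e24 - 4/5*e34
Summing the partial products and collecting blades:
Answer: 379/90 - 20/9*e12 + 11/6*e13 - 1/45*e14 + 9/2*e23 + 23/45*e24 - 7/15*e34


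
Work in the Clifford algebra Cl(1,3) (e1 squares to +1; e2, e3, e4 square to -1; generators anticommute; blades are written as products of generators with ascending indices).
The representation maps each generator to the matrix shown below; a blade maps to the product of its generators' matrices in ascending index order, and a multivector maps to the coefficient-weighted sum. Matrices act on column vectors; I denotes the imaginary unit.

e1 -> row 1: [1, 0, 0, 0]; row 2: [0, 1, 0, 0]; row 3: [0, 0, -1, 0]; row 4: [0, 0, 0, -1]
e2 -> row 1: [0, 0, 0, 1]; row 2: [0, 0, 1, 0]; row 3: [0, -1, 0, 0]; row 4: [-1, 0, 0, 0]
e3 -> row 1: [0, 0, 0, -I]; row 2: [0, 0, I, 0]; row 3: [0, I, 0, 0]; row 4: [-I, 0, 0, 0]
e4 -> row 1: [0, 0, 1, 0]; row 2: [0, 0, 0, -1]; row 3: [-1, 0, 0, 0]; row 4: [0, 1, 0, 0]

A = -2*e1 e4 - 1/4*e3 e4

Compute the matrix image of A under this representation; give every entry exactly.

Bivector images (products of the table entries): rho(e1 e4) = rho(e1)rho(e4) = row 1: [0, 0, 1, 0]; row 2: [0, 0, 0, -1]; row 3: [1, 0, 0, 0]; row 4: [0, -1, 0, 0]; rho(e3 e4) = rho(e3)rho(e4) = row 1: [0, -I, 0, 0]; row 2: [-I, 0, 0, 0]; row 3: [0, 0, 0, -I]; row 4: [0, 0, -I, 0].
M = (-2)*rho(e1 e4) + (-1/4)*rho(e3 e4), summed entrywise:
Answer: row 1: [0, I/4, -2, 0]; row 2: [I/4, 0, 0, 2]; row 3: [-2, 0, 0, I/4]; row 4: [0, 2, I/4, 0]


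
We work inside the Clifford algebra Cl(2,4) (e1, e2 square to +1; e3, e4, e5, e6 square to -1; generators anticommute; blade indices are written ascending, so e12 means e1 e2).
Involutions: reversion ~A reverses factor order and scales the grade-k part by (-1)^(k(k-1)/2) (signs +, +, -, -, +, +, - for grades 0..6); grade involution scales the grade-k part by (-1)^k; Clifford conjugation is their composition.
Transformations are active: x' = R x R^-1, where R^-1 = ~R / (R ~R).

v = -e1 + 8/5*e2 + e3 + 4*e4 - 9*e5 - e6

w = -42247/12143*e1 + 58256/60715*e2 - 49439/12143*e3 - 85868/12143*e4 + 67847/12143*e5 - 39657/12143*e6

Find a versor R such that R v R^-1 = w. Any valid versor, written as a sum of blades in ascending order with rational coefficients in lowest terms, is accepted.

The midline construction: v and w both square to -2386/25, so reflecting in their sum -54390/12143*e1 + 31080/12143*e2 - 37296/12143*e3 - 37296/12143*e4 - 41440/12143*e5 - 51800/12143*e6 exchanges them.
Answer: -54390/12143*e1 + 31080/12143*e2 - 37296/12143*e3 - 37296/12143*e4 - 41440/12143*e5 - 51800/12143*e6


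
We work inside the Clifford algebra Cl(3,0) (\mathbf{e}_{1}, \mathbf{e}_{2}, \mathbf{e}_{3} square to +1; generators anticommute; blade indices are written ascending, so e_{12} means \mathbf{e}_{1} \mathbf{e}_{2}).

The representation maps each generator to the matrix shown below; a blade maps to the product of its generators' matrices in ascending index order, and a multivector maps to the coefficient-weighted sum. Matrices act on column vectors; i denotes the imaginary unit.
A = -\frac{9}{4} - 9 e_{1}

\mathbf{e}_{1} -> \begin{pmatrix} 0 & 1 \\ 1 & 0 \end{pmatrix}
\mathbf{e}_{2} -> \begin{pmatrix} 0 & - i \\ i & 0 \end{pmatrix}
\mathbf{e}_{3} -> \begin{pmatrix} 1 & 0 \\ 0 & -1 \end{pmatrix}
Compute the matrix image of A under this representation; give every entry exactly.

M = (-\frac{9}{4})*1 + (-9)*rho(e_{1}), summed entrywise (1 is the identity matrix):
Answer: \begin{pmatrix} - \frac{9}{4} & -9 \\ -9 & - \frac{9}{4} \end{pmatrix}


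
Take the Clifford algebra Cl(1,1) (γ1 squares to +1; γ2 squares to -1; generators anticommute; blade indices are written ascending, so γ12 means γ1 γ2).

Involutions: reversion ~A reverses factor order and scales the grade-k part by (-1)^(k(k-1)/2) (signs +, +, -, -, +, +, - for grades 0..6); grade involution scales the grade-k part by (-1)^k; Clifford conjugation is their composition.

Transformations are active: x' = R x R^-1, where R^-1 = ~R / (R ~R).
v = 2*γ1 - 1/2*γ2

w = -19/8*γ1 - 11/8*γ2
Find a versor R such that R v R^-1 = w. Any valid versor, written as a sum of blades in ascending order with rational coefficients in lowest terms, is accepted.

Equal squares first: v^2 = w^2 = 15/4. Then v + w = -3/8*γ1 - 15/8*γ2 is a versor taking v to w, provided it is invertible.
Answer: -3/8*γ1 - 15/8*γ2


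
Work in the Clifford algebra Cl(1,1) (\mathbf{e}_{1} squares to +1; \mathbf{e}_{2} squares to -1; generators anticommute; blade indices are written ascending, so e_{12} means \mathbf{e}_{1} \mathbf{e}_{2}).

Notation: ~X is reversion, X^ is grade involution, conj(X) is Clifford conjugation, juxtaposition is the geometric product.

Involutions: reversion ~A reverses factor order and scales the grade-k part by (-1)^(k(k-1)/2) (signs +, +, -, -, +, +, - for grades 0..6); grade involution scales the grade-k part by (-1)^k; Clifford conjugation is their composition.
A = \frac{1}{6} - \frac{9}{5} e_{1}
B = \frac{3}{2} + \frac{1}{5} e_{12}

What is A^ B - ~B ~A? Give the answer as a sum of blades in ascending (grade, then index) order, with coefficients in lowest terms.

first term: \frac{1}{4} + \frac{27}{10} e_{1} + \frac{9}{25} e_{2} + \frac{1}{30} e_{12}
second term: \frac{1}{4} - \frac{27}{10} e_{1} - \frac{9}{25} e_{2} - \frac{1}{30} e_{12}
Answer: \frac{27}{5} e_{1} + \frac{18}{25} e_{2} + \frac{1}{15} e_{12}


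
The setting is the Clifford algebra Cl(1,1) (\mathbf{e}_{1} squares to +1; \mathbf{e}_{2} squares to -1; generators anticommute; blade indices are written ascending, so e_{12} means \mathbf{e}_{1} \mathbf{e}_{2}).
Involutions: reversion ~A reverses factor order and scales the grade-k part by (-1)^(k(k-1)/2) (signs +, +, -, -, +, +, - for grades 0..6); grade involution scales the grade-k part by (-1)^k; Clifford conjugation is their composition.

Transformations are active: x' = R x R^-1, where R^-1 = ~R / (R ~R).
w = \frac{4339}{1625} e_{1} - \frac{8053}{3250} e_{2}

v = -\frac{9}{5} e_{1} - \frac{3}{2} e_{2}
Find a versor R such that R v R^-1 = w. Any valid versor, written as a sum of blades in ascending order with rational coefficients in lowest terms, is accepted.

R = v + w = \frac{1414}{1625} e_{1} - \frac{6464}{1625} e_{2} works: the equal norms (\frac{99}{100}) guarantee its sandwich swaps v into w.
Answer: \frac{1414}{1625} e_{1} - \frac{6464}{1625} e_{2}


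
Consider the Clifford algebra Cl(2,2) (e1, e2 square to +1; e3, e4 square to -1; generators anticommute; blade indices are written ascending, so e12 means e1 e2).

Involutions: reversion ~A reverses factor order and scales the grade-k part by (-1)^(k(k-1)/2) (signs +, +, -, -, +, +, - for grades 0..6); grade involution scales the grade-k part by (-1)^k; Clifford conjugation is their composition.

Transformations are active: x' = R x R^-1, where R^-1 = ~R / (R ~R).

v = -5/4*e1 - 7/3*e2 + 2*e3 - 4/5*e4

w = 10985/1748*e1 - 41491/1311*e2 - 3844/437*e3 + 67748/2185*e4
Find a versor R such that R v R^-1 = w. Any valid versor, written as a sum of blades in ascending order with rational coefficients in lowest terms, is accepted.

Take R = v + w = 2200/437*e1 - 14850/437*e2 - 2970/437*e3 + 13200/437*e4. Because q(v) = q(w) = 8521/3600, conjugation by R sends v exactly to w.
Answer: 2200/437*e1 - 14850/437*e2 - 2970/437*e3 + 13200/437*e4


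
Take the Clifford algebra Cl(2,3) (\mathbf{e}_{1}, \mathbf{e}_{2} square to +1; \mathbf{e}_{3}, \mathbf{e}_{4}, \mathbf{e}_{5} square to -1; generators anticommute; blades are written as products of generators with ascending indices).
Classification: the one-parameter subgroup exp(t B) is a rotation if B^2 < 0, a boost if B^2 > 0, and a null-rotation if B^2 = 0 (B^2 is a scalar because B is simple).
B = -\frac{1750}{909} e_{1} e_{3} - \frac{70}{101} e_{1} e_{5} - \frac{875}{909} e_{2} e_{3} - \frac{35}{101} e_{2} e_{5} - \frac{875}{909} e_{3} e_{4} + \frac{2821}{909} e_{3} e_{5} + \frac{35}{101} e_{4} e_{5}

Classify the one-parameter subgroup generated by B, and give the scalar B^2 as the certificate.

B^2 term by term: the squares give (-\frac{1750}{909})^2*(e_{1} e_{3})^2 + (-\frac{70}{101})^2*(e_{1} e_{5})^2 + (-\frac{875}{909})^2*(e_{2} e_{3})^2 + (-\frac{35}{101})^2*(e_{2} e_{5})^2 + (-\frac{875}{909})^2*(e_{3} e_{4})^2 + (\frac{2821}{909})^2*(e_{3} e_{5})^2 + (\frac{35}{101})^2*(e_{4} e_{5})^2 = \frac{3062500}{826281}*(+1) + \frac{4900}{10201}*(+1) + \frac{765625}{826281}*(+1) + \frac{1225}{10201}*(+1) + \frac{765625}{826281}*(-1) + \frac{7958041}{826281}*(-1) + \frac{1225}{10201}*(-1) = -\frac{49}{9} (each basis 2-blade squares to minus the product of its generators' squares); cross terms between blades sharing an index anticommute and cancel; the commuting (index-disjoint) pairs give grade-4 terms 2*c*c'*(blade product), which cancel blade by blade — e_{1} e_{2} e_{3} e_{5}: -\frac{122500}{91809} + \frac{122500}{91809} = 0; e_{1} e_{3} e_{4} e_{5}: -\frac{122500}{91809} + \frac{122500}{91809} = 0; e_{2} e_{3} e_{4} e_{5}: -\frac{61250}{91809} + \frac{61250}{91809} = 0 — confirming B is simple. So B^2 = -\frac{49}{9}.
Answer: rotation, certificate B^2 = -\frac{49}{9}. The class reads off the invariant scalar -\frac{49}{9} directly.
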